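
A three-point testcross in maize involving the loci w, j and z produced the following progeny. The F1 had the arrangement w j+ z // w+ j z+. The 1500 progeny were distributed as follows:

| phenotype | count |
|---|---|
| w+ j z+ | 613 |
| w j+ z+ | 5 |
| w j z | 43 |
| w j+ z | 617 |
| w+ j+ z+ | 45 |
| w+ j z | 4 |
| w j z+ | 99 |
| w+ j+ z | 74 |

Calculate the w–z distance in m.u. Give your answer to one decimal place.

The two rarest classes, w j+ z+ and w+ j z, are the double crossovers. Comparing them with the parentals, only the z allele has switched, so z is the middle locus and the order is j – z – w.
Crossovers in the z–w interval produce the single-crossover classes w+ j+ z and w j z+ (74 + 99 = 173) plus the double crossovers (9).
RF(z–w) = (173 + 9) / 1500 = 182/1500 = 0.1213 → 12.1 m.u.

12.1 m.u.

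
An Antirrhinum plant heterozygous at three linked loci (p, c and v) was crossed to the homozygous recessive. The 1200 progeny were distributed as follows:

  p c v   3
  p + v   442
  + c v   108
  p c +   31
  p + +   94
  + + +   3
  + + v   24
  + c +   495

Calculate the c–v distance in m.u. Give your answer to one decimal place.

The two most frequent reciprocal classes, p + v and + c +, are the parental types, so the F1 was p + v / + c +.
The two rarest classes, p c v and + + +, are the double crossovers. Comparing them with the parentals, only the c allele has switched, so c is the middle locus and the order is p – c – v.
Crossovers in the c–v interval produce the single-crossover classes p + + and + c v (94 + 108 = 202) plus the double crossovers (6).
RF(c–v) = (202 + 6) / 1200 = 208/1200 = 0.1733 → 17.3 m.u.

17.3 m.u.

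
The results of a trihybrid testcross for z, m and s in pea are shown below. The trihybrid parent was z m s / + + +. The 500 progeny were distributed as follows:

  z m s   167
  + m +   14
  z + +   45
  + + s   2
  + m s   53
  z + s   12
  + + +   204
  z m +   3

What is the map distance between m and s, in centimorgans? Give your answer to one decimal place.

6.2 centimorgans

The two rarest classes, z m + and + + s, are the double crossovers. Comparing them with the parentals, only the s allele has switched, so s is the middle locus and the order is z – s – m.
Crossovers in the s–m interval produce the single-crossover classes z + s and + m + (12 + 14 = 26) plus the double crossovers (5).
RF(s–m) = (26 + 5) / 500 = 31/500 = 0.0620 → 6.2 centimorgans.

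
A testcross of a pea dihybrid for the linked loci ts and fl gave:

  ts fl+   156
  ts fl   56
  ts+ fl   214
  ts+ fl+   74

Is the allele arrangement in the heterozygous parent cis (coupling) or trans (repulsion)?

trans

The two most frequent classes are ts+ fl (214) and ts fl+ (156); these are the parental (non-recombinant) types.
So the F1 carried ts+ fl on one chromosome and ts fl+ on the other — the recessive alleles are on opposite chromosomes (trans / repulsion).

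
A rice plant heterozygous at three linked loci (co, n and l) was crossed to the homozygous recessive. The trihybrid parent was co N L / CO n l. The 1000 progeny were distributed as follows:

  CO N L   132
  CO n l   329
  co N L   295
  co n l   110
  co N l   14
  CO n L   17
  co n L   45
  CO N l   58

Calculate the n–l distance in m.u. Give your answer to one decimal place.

13.4 m.u.

The two rarest classes, co N l and CO n L, are the double crossovers. Comparing them with the parentals, only the l allele has switched, so l is the middle locus and the order is n – l – co.
Crossovers in the n–l interval produce the single-crossover classes co n L and CO N l (45 + 58 = 103) plus the double crossovers (31).
RF(n–l) = (103 + 31) / 1000 = 134/1000 = 0.1340 → 13.4 m.u.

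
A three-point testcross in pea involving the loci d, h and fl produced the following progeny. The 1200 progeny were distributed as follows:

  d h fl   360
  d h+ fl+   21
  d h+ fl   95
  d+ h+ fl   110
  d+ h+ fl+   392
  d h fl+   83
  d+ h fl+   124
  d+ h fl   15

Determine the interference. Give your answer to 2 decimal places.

0.26

The two most frequent reciprocal classes, d+ h+ fl+ and d h fl, are the parental types, so the F1 was d+ h+ fl+ / d h fl.
The two rarest classes, d h+ fl+ and d+ h fl, are the double crossovers. Comparing them with the parentals, only the d allele has switched, so d is the middle locus and the order is h – d – fl.
h–d: (219 + 36)/1200 = 0.2125; d–fl: (193 + 36)/1200 = 0.1908.
Expected DCO frequency = 0.2125 × 0.1908 ≈ 0.04054; observed = 36/1200 ≈ 0.03000.
Coefficient of coincidence = 0.03000/0.04054 ≈ 0.74; interference = 1 − 0.74 = 0.26.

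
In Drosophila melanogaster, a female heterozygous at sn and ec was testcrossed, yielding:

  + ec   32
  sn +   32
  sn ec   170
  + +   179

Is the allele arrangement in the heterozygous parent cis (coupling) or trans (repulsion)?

cis

The two most frequent classes are + + (179) and sn ec (170); these are the parental (non-recombinant) types.
So the F1 carried + + on one chromosome and sn ec on the other — the recessive alleles are on the same chromosome (cis / coupling).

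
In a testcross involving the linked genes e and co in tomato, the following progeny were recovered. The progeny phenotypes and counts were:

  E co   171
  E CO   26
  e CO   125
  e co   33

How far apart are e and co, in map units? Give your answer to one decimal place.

The two most frequent classes, E co (171) and e CO (125), are the parental types, so the F1 was E co / e CO.
The recombinant classes are E CO and e co: 26 + 33 = 59.
Recombination frequency = 59/355 = 0.1662 ≈ 16.6%, i.e. 16.6 map units.

16.6 map units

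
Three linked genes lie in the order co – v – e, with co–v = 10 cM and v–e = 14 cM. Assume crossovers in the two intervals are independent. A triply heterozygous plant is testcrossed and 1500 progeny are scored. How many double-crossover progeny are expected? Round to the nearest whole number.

Map distances give recombination frequencies of 0.100 and 0.140 for the two intervals.
With no interference, expected double-crossover frequency = 0.100 × 0.140 = 0.01400.
Expected number = 0.01400 × 1500 = 21.00 ≈ 21.

21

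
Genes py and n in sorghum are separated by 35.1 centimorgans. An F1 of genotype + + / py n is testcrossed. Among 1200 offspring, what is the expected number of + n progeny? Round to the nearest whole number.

211

A map distance of 35.1 centimorgans corresponds to a recombination frequency of 0.351.
The F1 is + + / py n, so + n is a recombinant gamete class with expected frequency r/2 = 0.351/2 = 0.1755.
Expected number = 0.1755 × 1200 = 210.60 ≈ 211.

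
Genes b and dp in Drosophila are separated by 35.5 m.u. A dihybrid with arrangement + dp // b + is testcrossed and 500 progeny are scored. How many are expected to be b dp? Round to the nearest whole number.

89

A map distance of 35.5 m.u. corresponds to a recombination frequency of 0.355.
The F1 is + dp / b +, so b dp is a recombinant gamete class with expected frequency r/2 = 0.355/2 = 0.1775.
Expected number = 0.1775 × 500 = 88.75 ≈ 89.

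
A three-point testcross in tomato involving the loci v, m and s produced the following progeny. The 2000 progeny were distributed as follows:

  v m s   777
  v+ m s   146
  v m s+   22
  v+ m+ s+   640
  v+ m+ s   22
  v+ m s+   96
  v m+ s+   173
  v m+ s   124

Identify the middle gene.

s

The two most frequent reciprocal classes, v+ m+ s+ and v m s, are the parental types, so the F1 was v+ m+ s+ / v m s.
The two rarest classes, v+ m+ s and v m s+, are the double crossovers. Comparing them with the parentals, only the s allele has switched, so s is the middle locus and the order is v – s – m.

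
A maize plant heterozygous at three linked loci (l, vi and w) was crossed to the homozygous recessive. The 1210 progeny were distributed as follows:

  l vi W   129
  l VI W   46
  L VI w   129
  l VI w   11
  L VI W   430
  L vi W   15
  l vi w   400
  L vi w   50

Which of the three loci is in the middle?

vi

The two most frequent reciprocal classes, L VI W and l vi w, are the parental types, so the F1 was L VI W / l vi w.
The two rarest classes, L vi W and l VI w, are the double crossovers. Comparing them with the parentals, only the vi allele has switched, so vi is the middle locus and the order is l – vi – w.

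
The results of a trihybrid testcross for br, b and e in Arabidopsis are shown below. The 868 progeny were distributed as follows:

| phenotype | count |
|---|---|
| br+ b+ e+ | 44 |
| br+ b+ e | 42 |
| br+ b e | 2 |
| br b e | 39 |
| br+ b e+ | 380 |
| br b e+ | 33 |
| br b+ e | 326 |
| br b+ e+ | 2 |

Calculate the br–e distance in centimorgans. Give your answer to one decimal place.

9.1 centimorgans

The two most frequent reciprocal classes, br b+ e and br+ b e+, are the parental types, so the F1 was br b+ e / br+ b e+.
The two rarest classes, br b+ e+ and br+ b e, are the double crossovers. Comparing them with the parentals, only the e allele has switched, so e is the middle locus and the order is br – e – b.
Crossovers in the br–e interval produce the single-crossover classes br+ b+ e and br b e+ (42 + 33 = 75) plus the double crossovers (4).
RF(br–e) = (75 + 4) / 868 = 79/868 = 0.0910 → 9.1 centimorgans.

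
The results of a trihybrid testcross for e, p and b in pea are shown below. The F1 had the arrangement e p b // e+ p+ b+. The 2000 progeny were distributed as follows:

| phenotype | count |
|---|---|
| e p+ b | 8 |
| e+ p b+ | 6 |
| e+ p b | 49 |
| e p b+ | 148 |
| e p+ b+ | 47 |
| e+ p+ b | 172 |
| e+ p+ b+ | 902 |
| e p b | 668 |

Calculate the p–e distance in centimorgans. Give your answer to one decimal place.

The two rarest classes, e p+ b and e+ p b+, are the double crossovers. Comparing them with the parentals, only the p allele has switched, so p is the middle locus and the order is b – p – e.
Crossovers in the p–e interval produce the single-crossover classes e+ p b and e p+ b+ (49 + 47 = 96) plus the double crossovers (14).
RF(p–e) = (96 + 14) / 2000 = 110/2000 = 0.0550 → 5.5 centimorgans.

5.5 centimorgans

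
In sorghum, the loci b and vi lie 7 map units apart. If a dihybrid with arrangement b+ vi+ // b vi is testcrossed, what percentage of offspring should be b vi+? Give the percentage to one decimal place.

A map distance of 7 map units corresponds to a recombination frequency of 0.070.
The F1 is b+ vi+ / b vi, so b vi+ is a recombinant gamete class with expected frequency r/2 = 0.070/2 = 0.0350.
That is 0.0350 = 3.5% of the progeny.

3.5%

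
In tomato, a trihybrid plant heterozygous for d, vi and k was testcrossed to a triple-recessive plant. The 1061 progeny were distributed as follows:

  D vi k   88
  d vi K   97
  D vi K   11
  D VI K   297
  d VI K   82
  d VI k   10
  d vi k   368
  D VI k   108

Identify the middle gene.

The two most frequent reciprocal classes, D VI K and d vi k, are the parental types, so the F1 was D VI K / d vi k.
The two rarest classes, D vi K and d VI k, are the double crossovers. Comparing them with the parentals, only the vi allele has switched, so vi is the middle locus and the order is d – vi – k.

vi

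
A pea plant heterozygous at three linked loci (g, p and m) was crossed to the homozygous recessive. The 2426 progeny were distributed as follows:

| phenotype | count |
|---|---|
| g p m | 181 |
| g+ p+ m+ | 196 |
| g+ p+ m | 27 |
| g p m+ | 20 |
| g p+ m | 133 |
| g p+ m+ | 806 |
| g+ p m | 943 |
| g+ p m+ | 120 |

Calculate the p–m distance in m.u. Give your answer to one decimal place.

12.4 m.u.

The two most frequent reciprocal classes, g+ p m and g p+ m+, are the parental types, so the F1 was g+ p m / g p+ m+.
The two rarest classes, g+ p+ m and g p m+, are the double crossovers. Comparing them with the parentals, only the p allele has switched, so p is the middle locus and the order is g – p – m.
Crossovers in the p–m interval produce the single-crossover classes g+ p m+ and g p+ m (120 + 133 = 253) plus the double crossovers (47).
RF(p–m) = (253 + 47) / 2426 = 300/2426 = 0.1237 → 12.4 m.u.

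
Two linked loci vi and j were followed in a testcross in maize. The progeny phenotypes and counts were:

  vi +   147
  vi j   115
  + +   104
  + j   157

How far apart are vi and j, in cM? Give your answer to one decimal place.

41.9 cM

The two most frequent classes, + j (157) and vi + (147), are the parental types, so the F1 was + j / vi +.
The recombinant classes are + + and vi j: 104 + 115 = 219.
Recombination frequency = 219/523 = 0.4187 ≈ 41.9%, i.e. 41.9 cM.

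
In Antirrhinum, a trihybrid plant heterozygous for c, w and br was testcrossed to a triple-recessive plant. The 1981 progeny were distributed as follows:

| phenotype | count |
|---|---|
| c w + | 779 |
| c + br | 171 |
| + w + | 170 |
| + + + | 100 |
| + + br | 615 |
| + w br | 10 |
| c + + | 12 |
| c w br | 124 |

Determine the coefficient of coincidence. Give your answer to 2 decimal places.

The two most frequent reciprocal classes, c w + and + + br, are the parental types, so the F1 was c w + / + + br.
The two rarest classes, c + + and + w br, are the double crossovers. Comparing them with the parentals, only the w allele has switched, so w is the middle locus and the order is br – w – c.
br–w: (224 + 22)/1981 = 0.1242; w–c: (341 + 22)/1981 = 0.1832.
Expected DCO frequency = 0.1242 × 0.1832 ≈ 0.02275; observed = 22/1981 ≈ 0.01111.
Coefficient of coincidence = 0.01111/0.02275 ≈ 0.49.

0.49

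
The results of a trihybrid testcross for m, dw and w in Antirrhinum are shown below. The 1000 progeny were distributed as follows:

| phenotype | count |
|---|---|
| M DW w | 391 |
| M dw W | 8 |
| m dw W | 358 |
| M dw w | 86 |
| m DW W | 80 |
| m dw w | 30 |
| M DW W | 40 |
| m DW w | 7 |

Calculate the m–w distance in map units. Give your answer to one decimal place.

The two most frequent reciprocal classes, m dw W and M DW w, are the parental types, so the F1 was m dw W / M DW w.
The two rarest classes, M dw W and m DW w, are the double crossovers. Comparing them with the parentals, only the m allele has switched, so m is the middle locus and the order is w – m – dw.
Crossovers in the w–m interval produce the single-crossover classes m dw w and M DW W (30 + 40 = 70) plus the double crossovers (15).
RF(w–m) = (70 + 15) / 1000 = 85/1000 = 0.0850 → 8.5 map units.

8.5 map units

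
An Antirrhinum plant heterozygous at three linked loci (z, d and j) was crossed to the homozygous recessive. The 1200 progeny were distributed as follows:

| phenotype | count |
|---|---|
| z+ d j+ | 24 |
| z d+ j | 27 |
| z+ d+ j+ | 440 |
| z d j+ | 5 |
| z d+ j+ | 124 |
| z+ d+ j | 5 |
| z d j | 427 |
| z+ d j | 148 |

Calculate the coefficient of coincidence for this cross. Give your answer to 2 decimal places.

The two most frequent reciprocal classes, z+ d+ j+ and z d j, are the parental types, so the F1 was z+ d+ j+ / z d j.
The two rarest classes, z+ d+ j and z d j+, are the double crossovers. Comparing them with the parentals, only the j allele has switched, so j is the middle locus and the order is d – j – z.
d–j: (51 + 10)/1200 = 0.0508; j–z: (272 + 10)/1200 = 0.2350.
Expected DCO frequency = 0.0508 × 0.2350 ≈ 0.01194; observed = 10/1200 ≈ 0.00833.
Coefficient of coincidence = 0.00833/0.01194 ≈ 0.70.

0.70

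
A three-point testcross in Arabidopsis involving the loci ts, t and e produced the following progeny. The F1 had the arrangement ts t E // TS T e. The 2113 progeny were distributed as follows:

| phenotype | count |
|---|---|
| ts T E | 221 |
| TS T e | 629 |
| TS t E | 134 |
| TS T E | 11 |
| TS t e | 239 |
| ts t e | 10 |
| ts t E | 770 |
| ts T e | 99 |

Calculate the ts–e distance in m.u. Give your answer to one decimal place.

12.0 m.u.

The two rarest classes, ts t e and TS T E, are the double crossovers. Comparing them with the parentals, only the e allele has switched, so e is the middle locus and the order is ts – e – t.
Crossovers in the ts–e interval produce the single-crossover classes TS t E and ts T e (134 + 99 = 233) plus the double crossovers (21).
RF(ts–e) = (233 + 21) / 2113 = 254/2113 = 0.1202 → 12.0 m.u.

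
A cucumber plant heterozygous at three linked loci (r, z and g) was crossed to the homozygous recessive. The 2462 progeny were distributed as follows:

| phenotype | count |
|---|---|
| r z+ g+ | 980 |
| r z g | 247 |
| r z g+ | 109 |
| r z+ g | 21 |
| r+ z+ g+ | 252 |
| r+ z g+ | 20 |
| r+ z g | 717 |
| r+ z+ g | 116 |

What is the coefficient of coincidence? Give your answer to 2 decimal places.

0.70

The two most frequent reciprocal classes, r z+ g+ and r+ z g, are the parental types, so the F1 was r z+ g+ / r+ z g.
The two rarest classes, r z+ g and r+ z g+, are the double crossovers. Comparing them with the parentals, only the g allele has switched, so g is the middle locus and the order is r – g – z.
r–g: (499 + 41)/2462 = 0.2193; g–z: (225 + 41)/2462 = 0.1080.
Expected DCO frequency = 0.2193 × 0.1080 ≈ 0.02368; observed = 41/2462 ≈ 0.01665.
Coefficient of coincidence = 0.01665/0.02368 ≈ 0.70.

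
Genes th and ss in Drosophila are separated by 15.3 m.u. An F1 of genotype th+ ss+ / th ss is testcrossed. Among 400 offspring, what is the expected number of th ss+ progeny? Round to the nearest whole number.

A map distance of 15.3 m.u. corresponds to a recombination frequency of 0.153.
The F1 is th+ ss+ / th ss, so th ss+ is a recombinant gamete class with expected frequency r/2 = 0.153/2 = 0.0765.
Expected number = 0.0765 × 400 = 30.60 ≈ 31.

31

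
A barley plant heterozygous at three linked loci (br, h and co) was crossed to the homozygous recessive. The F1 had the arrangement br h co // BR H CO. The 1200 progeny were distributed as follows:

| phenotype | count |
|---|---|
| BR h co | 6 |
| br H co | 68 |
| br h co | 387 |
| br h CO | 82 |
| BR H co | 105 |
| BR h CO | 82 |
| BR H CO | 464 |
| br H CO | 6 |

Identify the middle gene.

br

The two rarest classes, BR h co and br H CO, are the double crossovers. Comparing them with the parentals, only the br allele has switched, so br is the middle locus and the order is h – br – co.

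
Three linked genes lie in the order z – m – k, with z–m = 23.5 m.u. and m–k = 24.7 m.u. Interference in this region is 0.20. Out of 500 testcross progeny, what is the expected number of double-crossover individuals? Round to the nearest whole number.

23

Map distances give recombination frequencies of 0.235 and 0.247 for the two intervals.
With interference 0.20 (so coincidence = 0.80), expected double-crossover frequency = 0.235 × 0.247 × 0.80 = 0.04644.
Expected number = 0.04644 × 500 = 23.22 ≈ 23.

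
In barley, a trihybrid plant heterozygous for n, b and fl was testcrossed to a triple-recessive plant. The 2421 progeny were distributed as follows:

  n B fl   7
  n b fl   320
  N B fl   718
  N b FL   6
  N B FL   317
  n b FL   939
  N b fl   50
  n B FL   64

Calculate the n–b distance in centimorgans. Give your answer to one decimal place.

The two most frequent reciprocal classes, n b FL and N B fl, are the parental types, so the F1 was n b FL / N B fl.
The two rarest classes, N b FL and n B fl, are the double crossovers. Comparing them with the parentals, only the n allele has switched, so n is the middle locus and the order is fl – n – b.
Crossovers in the n–b interval produce the single-crossover classes n B FL and N b fl (64 + 50 = 114) plus the double crossovers (13).
RF(n–b) = (114 + 13) / 2421 = 127/2421 = 0.0525 → 5.2 centimorgans.

5.2 centimorgans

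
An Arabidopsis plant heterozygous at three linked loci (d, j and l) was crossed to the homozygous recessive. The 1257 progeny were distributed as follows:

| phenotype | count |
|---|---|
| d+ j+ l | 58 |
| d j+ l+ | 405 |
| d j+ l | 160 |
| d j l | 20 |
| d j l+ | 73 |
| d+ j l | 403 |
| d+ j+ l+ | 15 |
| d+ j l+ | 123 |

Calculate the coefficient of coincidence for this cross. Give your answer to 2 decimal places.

0.83

The two most frequent reciprocal classes, d+ j l and d j+ l+, are the parental types, so the F1 was d+ j l / d j+ l+.
The two rarest classes, d j l and d+ j+ l+, are the double crossovers. Comparing them with the parentals, only the d allele has switched, so d is the middle locus and the order is l – d – j.
l–d: (283 + 35)/1257 = 0.2530; d–j: (131 + 35)/1257 = 0.1321.
Expected DCO frequency = 0.2530 × 0.1321 ≈ 0.03342; observed = 35/1257 ≈ 0.02784.
Coefficient of coincidence = 0.02784/0.03342 ≈ 0.83.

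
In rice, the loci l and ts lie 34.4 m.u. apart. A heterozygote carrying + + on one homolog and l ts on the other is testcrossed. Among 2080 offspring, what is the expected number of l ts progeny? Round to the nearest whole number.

682

A map distance of 34.4 m.u. corresponds to a recombination frequency of 0.344.
The F1 is + + / l ts, so l ts is a parental gamete class with expected frequency (1 − r)/2 = 0.656/2 = 0.3280.
Expected number = 0.3280 × 2080 = 682.24 ≈ 682.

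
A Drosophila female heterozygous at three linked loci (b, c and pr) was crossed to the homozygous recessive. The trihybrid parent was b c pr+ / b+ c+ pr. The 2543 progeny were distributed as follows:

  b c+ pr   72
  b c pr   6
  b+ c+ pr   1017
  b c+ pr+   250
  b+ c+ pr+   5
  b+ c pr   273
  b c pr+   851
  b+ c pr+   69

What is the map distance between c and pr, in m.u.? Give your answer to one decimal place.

21.0 m.u.

The two rarest classes, b c pr and b+ c+ pr+, are the double crossovers. Comparing them with the parentals, only the pr allele has switched, so pr is the middle locus and the order is c – pr – b.
Crossovers in the c–pr interval produce the single-crossover classes b c+ pr+ and b+ c pr (250 + 273 = 523) plus the double crossovers (11).
RF(c–pr) = (523 + 11) / 2543 = 534/2543 = 0.2100 → 21.0 m.u.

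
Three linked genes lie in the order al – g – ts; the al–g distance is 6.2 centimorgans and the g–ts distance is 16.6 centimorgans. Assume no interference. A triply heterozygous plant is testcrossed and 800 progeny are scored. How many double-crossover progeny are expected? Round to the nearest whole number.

Map distances give recombination frequencies of 0.062 and 0.166 for the two intervals.
With no interference, expected double-crossover frequency = 0.062 × 0.166 = 0.01029.
Expected number = 0.01029 × 800 = 8.23 ≈ 8.

8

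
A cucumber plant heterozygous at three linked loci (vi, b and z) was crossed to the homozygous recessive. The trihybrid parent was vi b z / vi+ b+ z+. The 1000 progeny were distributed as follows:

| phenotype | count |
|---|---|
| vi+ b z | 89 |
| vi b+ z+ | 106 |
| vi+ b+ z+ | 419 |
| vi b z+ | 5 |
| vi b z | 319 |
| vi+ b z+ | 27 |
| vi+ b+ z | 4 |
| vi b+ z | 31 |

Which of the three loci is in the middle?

The two rarest classes, vi b z+ and vi+ b+ z, are the double crossovers. Comparing them with the parentals, only the z allele has switched, so z is the middle locus and the order is vi – z – b.

z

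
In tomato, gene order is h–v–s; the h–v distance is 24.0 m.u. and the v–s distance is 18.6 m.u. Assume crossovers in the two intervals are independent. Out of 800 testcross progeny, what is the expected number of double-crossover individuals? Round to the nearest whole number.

Map distances give recombination frequencies of 0.240 and 0.186 for the two intervals.
With no interference, expected double-crossover frequency = 0.240 × 0.186 = 0.04464.
Expected number = 0.04464 × 800 = 35.71 ≈ 36.

36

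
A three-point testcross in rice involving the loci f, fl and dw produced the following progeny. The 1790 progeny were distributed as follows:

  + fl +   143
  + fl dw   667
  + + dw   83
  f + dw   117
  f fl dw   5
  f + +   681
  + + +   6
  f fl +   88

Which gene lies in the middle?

f

The two most frequent reciprocal classes, + fl dw and f + +, are the parental types, so the F1 was + fl dw / f + +.
The two rarest classes, f fl dw and + + +, are the double crossovers. Comparing them with the parentals, only the f allele has switched, so f is the middle locus and the order is fl – f – dw.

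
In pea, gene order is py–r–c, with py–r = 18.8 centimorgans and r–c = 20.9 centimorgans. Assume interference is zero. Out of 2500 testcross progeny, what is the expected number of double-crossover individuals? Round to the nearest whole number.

98

Map distances give recombination frequencies of 0.188 and 0.209 for the two intervals.
With no interference, expected double-crossover frequency = 0.188 × 0.209 = 0.03929.
Expected number = 0.03929 × 2500 = 98.23 ≈ 98.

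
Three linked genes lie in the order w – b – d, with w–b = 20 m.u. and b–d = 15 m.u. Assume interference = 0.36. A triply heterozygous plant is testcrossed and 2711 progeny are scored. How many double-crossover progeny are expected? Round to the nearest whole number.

52

Map distances give recombination frequencies of 0.200 and 0.150 for the two intervals.
With interference 0.36 (so coincidence = 0.64), expected double-crossover frequency = 0.200 × 0.150 × 0.64 = 0.01920.
Expected number = 0.01920 × 2711 = 52.05 ≈ 52.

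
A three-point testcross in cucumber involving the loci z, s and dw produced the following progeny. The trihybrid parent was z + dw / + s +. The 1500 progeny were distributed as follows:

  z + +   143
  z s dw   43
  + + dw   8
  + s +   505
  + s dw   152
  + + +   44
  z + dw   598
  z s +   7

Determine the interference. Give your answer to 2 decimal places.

The two rarest classes, + + dw and z s +, are the double crossovers. Comparing them with the parentals, only the z allele has switched, so z is the middle locus and the order is dw – z – s.
dw–z: (295 + 15)/1500 = 0.2067; z–s: (87 + 15)/1500 = 0.0680.
Expected DCO frequency = 0.2067 × 0.0680 ≈ 0.01406; observed = 15/1500 ≈ 0.01000.
Coefficient of coincidence = 0.01000/0.01406 ≈ 0.71; interference = 1 − 0.71 = 0.29.

0.29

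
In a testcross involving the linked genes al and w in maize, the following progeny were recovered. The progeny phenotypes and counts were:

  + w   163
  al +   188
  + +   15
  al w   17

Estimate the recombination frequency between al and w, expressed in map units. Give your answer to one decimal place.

8.4 map units

The two most frequent classes, + w (163) and al + (188), are the parental types, so the F1 was + w / al +.
The recombinant classes are + + and al w: 15 + 17 = 32.
Recombination frequency = 32/383 = 0.0836 ≈ 8.4%, i.e. 8.4 map units.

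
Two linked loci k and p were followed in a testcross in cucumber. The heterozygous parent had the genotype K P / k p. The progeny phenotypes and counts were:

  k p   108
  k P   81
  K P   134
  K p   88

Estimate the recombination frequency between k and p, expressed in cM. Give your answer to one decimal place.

41.1 cM

The recombinant classes are K p and k P: 88 + 81 = 169.
Recombination frequency = 169/411 = 0.4112 ≈ 41.1%, i.e. 41.1 cM.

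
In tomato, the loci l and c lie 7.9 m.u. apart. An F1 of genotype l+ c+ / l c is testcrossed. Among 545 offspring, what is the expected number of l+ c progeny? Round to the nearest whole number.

22

A map distance of 7.9 m.u. corresponds to a recombination frequency of 0.079.
The F1 is l+ c+ / l c, so l+ c is a recombinant gamete class with expected frequency r/2 = 0.079/2 = 0.0395.
Expected number = 0.0395 × 545 = 21.53 ≈ 22.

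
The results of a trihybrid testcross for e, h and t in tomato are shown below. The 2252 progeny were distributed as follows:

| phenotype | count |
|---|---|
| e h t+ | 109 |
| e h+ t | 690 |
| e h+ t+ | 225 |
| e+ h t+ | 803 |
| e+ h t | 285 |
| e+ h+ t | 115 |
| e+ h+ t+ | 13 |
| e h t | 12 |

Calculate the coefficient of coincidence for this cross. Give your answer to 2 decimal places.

0.42

The two most frequent reciprocal classes, e+ h t+ and e h+ t, are the parental types, so the F1 was e+ h t+ / e h+ t.
The two rarest classes, e+ h+ t+ and e h t, are the double crossovers. Comparing them with the parentals, only the h allele has switched, so h is the middle locus and the order is t – h – e.
t–h: (510 + 25)/2252 = 0.2376; h–e: (224 + 25)/2252 = 0.1106.
Expected DCO frequency = 0.2376 × 0.1106 ≈ 0.02628; observed = 25/2252 ≈ 0.01110.
Coefficient of coincidence = 0.01110/0.02628 ≈ 0.42.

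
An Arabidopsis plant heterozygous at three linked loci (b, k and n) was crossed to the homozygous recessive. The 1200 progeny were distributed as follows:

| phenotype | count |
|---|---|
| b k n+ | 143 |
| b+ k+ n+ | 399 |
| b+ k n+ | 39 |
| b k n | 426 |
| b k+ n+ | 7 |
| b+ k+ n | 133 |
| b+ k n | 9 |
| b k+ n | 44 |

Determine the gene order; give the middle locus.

The two most frequent reciprocal classes, b+ k+ n+ and b k n, are the parental types, so the F1 was b+ k+ n+ / b k n.
The two rarest classes, b k+ n+ and b+ k n, are the double crossovers. Comparing them with the parentals, only the b allele has switched, so b is the middle locus and the order is n – b – k.

b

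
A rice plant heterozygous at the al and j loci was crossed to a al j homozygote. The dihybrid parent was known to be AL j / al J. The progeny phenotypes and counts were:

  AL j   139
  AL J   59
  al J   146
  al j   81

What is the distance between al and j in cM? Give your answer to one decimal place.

32.9 cM

The recombinant classes are AL J and al j: 59 + 81 = 140.
Recombination frequency = 140/425 = 0.3294 ≈ 32.9%, i.e. 32.9 cM.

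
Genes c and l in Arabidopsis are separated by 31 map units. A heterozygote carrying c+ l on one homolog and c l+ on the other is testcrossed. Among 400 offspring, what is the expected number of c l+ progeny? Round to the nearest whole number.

138

A map distance of 31 map units corresponds to a recombination frequency of 0.310.
The F1 is c+ l / c l+, so c l+ is a parental gamete class with expected frequency (1 − r)/2 = 0.690/2 = 0.3450.
Expected number = 0.3450 × 400 = 138.00 ≈ 138.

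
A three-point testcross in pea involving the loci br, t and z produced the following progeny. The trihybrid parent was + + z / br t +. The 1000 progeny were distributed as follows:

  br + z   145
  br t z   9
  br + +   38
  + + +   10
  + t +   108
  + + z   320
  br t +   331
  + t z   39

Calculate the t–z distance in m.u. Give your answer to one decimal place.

9.6 m.u.

The two rarest classes, + + + and br t z, are the double crossovers. Comparing them with the parentals, only the z allele has switched, so z is the middle locus and the order is br – z – t.
Crossovers in the z–t interval produce the single-crossover classes + t z and br + + (39 + 38 = 77) plus the double crossovers (19).
RF(z–t) = (77 + 19) / 1000 = 96/1000 = 0.0960 → 9.6 m.u.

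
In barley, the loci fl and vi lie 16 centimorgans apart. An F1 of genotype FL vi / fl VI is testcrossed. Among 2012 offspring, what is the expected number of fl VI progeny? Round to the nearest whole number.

845

A map distance of 16 centimorgans corresponds to a recombination frequency of 0.160.
The F1 is FL vi / fl VI, so fl VI is a parental gamete class with expected frequency (1 − r)/2 = 0.840/2 = 0.4200.
Expected number = 0.4200 × 2012 = 845.04 ≈ 845.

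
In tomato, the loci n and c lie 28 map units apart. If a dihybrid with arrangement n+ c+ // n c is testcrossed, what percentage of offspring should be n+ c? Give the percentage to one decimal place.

14.0%

A map distance of 28 map units corresponds to a recombination frequency of 0.280.
The F1 is n+ c+ / n c, so n+ c is a recombinant gamete class with expected frequency r/2 = 0.280/2 = 0.1400.
That is 0.1400 = 14.0% of the progeny.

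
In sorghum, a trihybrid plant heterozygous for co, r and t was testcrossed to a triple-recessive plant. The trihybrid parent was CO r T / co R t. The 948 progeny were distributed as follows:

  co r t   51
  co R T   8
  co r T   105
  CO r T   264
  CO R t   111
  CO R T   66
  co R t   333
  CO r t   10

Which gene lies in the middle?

t

The two rarest classes, CO r t and co R T, are the double crossovers. Comparing them with the parentals, only the t allele has switched, so t is the middle locus and the order is co – t – r.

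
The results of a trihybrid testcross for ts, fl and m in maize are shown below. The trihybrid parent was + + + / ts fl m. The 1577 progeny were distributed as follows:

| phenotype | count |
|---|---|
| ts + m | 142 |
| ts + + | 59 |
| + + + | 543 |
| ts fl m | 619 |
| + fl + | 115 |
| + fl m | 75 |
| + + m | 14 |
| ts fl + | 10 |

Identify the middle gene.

m

The two rarest classes, + + m and ts fl +, are the double crossovers. Comparing them with the parentals, only the m allele has switched, so m is the middle locus and the order is fl – m – ts.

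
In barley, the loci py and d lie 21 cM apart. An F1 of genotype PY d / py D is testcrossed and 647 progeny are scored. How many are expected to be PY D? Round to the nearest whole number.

68

A map distance of 21 cM corresponds to a recombination frequency of 0.210.
The F1 is PY d / py D, so PY D is a recombinant gamete class with expected frequency r/2 = 0.210/2 = 0.1050.
Expected number = 0.1050 × 647 = 67.94 ≈ 68.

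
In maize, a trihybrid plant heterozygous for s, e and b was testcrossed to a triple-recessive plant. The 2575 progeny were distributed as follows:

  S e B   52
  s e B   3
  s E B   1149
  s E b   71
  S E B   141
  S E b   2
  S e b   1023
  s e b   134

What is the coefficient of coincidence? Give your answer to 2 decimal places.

0.36

The two most frequent reciprocal classes, S e b and s E B, are the parental types, so the F1 was S e b / s E B.
The two rarest classes, S E b and s e B, are the double crossovers. Comparing them with the parentals, only the e allele has switched, so e is the middle locus and the order is b – e – s.
b–e: (123 + 5)/2575 = 0.0497; e–s: (275 + 5)/2575 = 0.1087.
Expected DCO frequency = 0.0497 × 0.1087 ≈ 0.00540; observed = 5/2575 ≈ 0.00194.
Coefficient of coincidence = 0.00194/0.00540 ≈ 0.36.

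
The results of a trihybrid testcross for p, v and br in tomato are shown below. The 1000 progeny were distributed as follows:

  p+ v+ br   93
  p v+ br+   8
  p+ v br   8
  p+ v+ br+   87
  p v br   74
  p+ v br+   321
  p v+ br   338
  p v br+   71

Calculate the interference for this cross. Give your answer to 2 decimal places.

0.50

The two most frequent reciprocal classes, p v+ br and p+ v br+, are the parental types, so the F1 was p v+ br / p+ v br+.
The two rarest classes, p v+ br+ and p+ v br, are the double crossovers. Comparing them with the parentals, only the br allele has switched, so br is the middle locus and the order is v – br – p.
v–br: (161 + 16)/1000 = 0.1770; br–p: (164 + 16)/1000 = 0.1800.
Expected DCO frequency = 0.1770 × 0.1800 ≈ 0.03186; observed = 16/1000 ≈ 0.01600.
Coefficient of coincidence = 0.01600/0.03186 ≈ 0.50; interference = 1 − 0.50 = 0.50.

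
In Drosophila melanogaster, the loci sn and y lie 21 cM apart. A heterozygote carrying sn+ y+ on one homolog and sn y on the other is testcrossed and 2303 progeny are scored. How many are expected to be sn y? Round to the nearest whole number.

910

A map distance of 21 cM corresponds to a recombination frequency of 0.210.
The F1 is sn+ y+ / sn y, so sn y is a parental gamete class with expected frequency (1 − r)/2 = 0.790/2 = 0.3950.
Expected number = 0.3950 × 2303 = 909.69 ≈ 910.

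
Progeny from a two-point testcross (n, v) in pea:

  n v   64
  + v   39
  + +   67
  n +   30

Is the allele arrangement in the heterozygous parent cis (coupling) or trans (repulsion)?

The two most frequent classes are + + (67) and n v (64); these are the parental (non-recombinant) types.
So the F1 carried + + on one chromosome and n v on the other — the recessive alleles are on the same chromosome (cis / coupling).

cis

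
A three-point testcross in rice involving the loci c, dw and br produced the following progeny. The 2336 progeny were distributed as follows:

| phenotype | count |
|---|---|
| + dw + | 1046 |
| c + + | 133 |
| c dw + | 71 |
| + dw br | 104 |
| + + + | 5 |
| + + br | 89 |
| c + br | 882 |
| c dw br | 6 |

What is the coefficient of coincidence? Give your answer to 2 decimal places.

The two most frequent reciprocal classes, + dw + and c + br, are the parental types, so the F1 was + dw + / c + br.
The two rarest classes, + + + and c dw br, are the double crossovers. Comparing them with the parentals, only the dw allele has switched, so dw is the middle locus and the order is br – dw – c.
br–dw: (237 + 11)/2336 = 0.1062; dw–c: (160 + 11)/2336 = 0.0732.
Expected DCO frequency = 0.1062 × 0.0732 ≈ 0.00777; observed = 11/2336 ≈ 0.00471.
Coefficient of coincidence = 0.00471/0.00777 ≈ 0.61.

0.61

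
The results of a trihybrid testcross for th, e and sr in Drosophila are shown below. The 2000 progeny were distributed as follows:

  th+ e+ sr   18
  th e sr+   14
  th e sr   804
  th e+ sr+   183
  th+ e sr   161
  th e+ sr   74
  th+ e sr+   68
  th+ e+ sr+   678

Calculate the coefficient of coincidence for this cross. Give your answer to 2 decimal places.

The two most frequent reciprocal classes, th e sr and th+ e+ sr+, are the parental types, so the F1 was th e sr / th+ e+ sr+.
The two rarest classes, th e sr+ and th+ e+ sr, are the double crossovers. Comparing them with the parentals, only the sr allele has switched, so sr is the middle locus and the order is th – sr – e.
th–sr: (344 + 32)/2000 = 0.1880; sr–e: (142 + 32)/2000 = 0.0870.
Expected DCO frequency = 0.1880 × 0.0870 ≈ 0.01636; observed = 32/2000 ≈ 0.01600.
Coefficient of coincidence = 0.01600/0.01636 ≈ 0.98.

0.98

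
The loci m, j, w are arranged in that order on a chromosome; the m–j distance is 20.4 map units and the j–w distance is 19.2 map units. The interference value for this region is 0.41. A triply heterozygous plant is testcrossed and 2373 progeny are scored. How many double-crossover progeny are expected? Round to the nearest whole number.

Map distances give recombination frequencies of 0.204 and 0.192 for the two intervals.
With interference 0.41 (so coincidence = 0.59), expected double-crossover frequency = 0.204 × 0.192 × 0.59 = 0.02311.
Expected number = 0.02311 × 2373 = 54.84 ≈ 55.

55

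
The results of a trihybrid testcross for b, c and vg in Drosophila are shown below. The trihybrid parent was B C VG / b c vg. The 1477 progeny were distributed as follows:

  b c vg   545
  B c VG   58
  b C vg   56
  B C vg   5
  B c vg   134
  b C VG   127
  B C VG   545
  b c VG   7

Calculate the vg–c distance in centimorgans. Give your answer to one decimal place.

8.5 centimorgans

The two rarest classes, B C vg and b c VG, are the double crossovers. Comparing them with the parentals, only the vg allele has switched, so vg is the middle locus and the order is c – vg – b.
Crossovers in the c–vg interval produce the single-crossover classes B c VG and b C vg (58 + 56 = 114) plus the double crossovers (12).
RF(c–vg) = (114 + 12) / 1477 = 126/1477 = 0.0853 → 8.5 centimorgans.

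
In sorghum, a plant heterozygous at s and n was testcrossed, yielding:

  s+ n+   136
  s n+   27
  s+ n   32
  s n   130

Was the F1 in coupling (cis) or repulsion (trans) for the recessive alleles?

cis

The two most frequent classes are s+ n+ (136) and s n (130); these are the parental (non-recombinant) types.
So the F1 carried s+ n+ on one chromosome and s n on the other — the recessive alleles are on the same chromosome (cis / coupling).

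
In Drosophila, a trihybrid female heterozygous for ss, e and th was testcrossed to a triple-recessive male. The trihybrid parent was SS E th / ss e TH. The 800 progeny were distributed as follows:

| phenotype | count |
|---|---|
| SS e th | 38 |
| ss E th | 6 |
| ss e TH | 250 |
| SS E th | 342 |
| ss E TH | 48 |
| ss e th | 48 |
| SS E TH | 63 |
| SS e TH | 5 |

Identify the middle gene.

The two rarest classes, ss E th and SS e TH, are the double crossovers. Comparing them with the parentals, only the ss allele has switched, so ss is the middle locus and the order is e – ss – th.

ss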